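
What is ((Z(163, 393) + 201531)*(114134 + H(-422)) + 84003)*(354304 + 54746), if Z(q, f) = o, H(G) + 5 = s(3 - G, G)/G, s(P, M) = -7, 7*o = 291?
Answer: 13899077908995284550/1477 ≈ 9.4103e+15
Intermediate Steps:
o = 291/7 (o = (⅐)*291 = 291/7 ≈ 41.571)
H(G) = -5 - 7/G
Z(q, f) = 291/7
((Z(163, 393) + 201531)*(114134 + H(-422)) + 84003)*(354304 + 54746) = ((291/7 + 201531)*(114134 + (-5 - 7/(-422))) + 84003)*(354304 + 54746) = (1411008*(114134 + (-5 - 7*(-1/422)))/7 + 84003)*409050 = (1411008*(114134 + (-5 + 7/422))/7 + 84003)*409050 = (1411008*(114134 - 2103/422)/7 + 84003)*409050 = ((1411008/7)*(48162445/422) + 84003)*409050 = (33978797597280/1477 + 84003)*409050 = (33978921669711/1477)*409050 = 13899077908995284550/1477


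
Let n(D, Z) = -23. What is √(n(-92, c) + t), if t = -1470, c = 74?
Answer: I*√1493 ≈ 38.639*I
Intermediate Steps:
√(n(-92, c) + t) = √(-23 - 1470) = √(-1493) = I*√1493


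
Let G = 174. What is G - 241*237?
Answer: -56943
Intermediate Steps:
G - 241*237 = 174 - 241*237 = 174 - 57117 = -56943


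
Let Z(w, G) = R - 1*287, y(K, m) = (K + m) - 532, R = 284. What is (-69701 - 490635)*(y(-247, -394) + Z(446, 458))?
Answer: 658955136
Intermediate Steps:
y(K, m) = -532 + K + m
Z(w, G) = -3 (Z(w, G) = 284 - 1*287 = 284 - 287 = -3)
(-69701 - 490635)*(y(-247, -394) + Z(446, 458)) = (-69701 - 490635)*((-532 - 247 - 394) - 3) = -560336*(-1173 - 3) = -560336*(-1176) = 658955136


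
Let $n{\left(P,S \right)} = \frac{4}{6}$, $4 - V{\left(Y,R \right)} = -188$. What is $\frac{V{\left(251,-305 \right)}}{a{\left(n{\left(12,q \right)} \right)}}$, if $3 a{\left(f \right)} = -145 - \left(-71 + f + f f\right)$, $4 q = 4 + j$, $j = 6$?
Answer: $- \frac{1296}{169} \approx -7.6686$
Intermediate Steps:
$V{\left(Y,R \right)} = 192$ ($V{\left(Y,R \right)} = 4 - -188 = 4 + 188 = 192$)
$q = \frac{5}{2}$ ($q = \frac{4 + 6}{4} = \frac{1}{4} \cdot 10 = \frac{5}{2} \approx 2.5$)
$n{\left(P,S \right)} = \frac{2}{3}$ ($n{\left(P,S \right)} = 4 \cdot \frac{1}{6} = \frac{2}{3}$)
$a{\left(f \right)} = - \frac{74}{3} - \frac{f}{3} - \frac{f^{2}}{3}$ ($a{\left(f \right)} = \frac{-145 - \left(-71 + f + f f\right)}{3} = \frac{-145 - \left(-71 + f + f^{2}\right)}{3} = \frac{-74 - f - f^{2}}{3} = - \frac{74}{3} - \frac{f}{3} - \frac{f^{2}}{3}$)
$\frac{V{\left(251,-305 \right)}}{a{\left(n{\left(12,q \right)} \right)}} = \frac{192}{- \frac{74}{3} - \frac{2}{9} - \frac{\left(\frac{2}{3}\right)^{2}}{3}} = \frac{192}{- \frac{74}{3} - \frac{2}{9} - \frac{4}{27}} = \frac{192}{- \frac{676}{27}} = 192 \left(- \frac{27}{676}\right) = - \frac{1296}{169}$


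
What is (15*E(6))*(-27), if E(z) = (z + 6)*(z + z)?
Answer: -58320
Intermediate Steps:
E(z) = 2*z*(6 + z) (E(z) = (6 + z)*(2*z) = 2*z*(6 + z))
(15*E(6))*(-27) = (15*(2*6*(6 + 6)))*(-27) = (15*(2*6*12))*(-27) = (15*144)*(-27) = 2160*(-27) = -58320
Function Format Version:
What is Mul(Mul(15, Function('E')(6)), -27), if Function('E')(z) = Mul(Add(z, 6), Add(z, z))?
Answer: -58320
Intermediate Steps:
Function('E')(z) = Mul(2, z, Add(6, z)) (Function('E')(z) = Mul(Add(6, z), Mul(2, z)) = Mul(2, z, Add(6, z)))
Mul(Mul(15, Function('E')(6)), -27) = Mul(Mul(15, Mul(2, 6, Add(6, 6))), -27) = Mul(Mul(15, Mul(2, 6, 12)), -27) = Mul(Mul(15, 144), -27) = Mul(2160, -27) = -58320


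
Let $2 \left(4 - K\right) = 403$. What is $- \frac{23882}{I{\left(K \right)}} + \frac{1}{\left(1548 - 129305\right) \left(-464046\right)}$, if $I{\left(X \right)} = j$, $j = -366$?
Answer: $\frac{235974558499895}{3616392614142} \approx 65.251$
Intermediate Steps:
$K = - \frac{395}{2}$ ($K = 4 - \frac{403}{2} = - \frac{395}{2} \approx -197.5$)
$I{\left(X \right)} = -366$
$- \frac{23882}{I{\left(K \right)}} + \frac{1}{\left(1548 - 129305\right) \left(-464046\right)} = - \frac{23882}{-366} + \frac{1}{\left(1548 - 129305\right) \left(-464046\right)} = \left(-23882\right) \left(- \frac{1}{366}\right) + \frac{1}{-127757} \left(- \frac{1}{464046}\right) = \frac{11941}{183} - - \frac{1}{59285124822} = \frac{11941}{183} + \frac{1}{59285124822} = \frac{235974558499895}{3616392614142}$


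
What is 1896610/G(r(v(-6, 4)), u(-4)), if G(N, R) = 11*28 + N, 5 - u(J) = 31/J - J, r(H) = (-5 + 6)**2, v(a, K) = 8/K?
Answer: 1896610/309 ≈ 6137.9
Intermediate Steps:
r(H) = 1 (r(H) = 1**2 = 1)
u(J) = 5 + J - 31/J (u(J) = 5 - (31/J - J) = 5 - (-J + 31/J) = 5 + (J - 31/J) = 5 + J - 31/J)
G(N, R) = 308 + N
1896610/G(r(v(-6, 4)), u(-4)) = 1896610/(308 + 1) = 1896610/309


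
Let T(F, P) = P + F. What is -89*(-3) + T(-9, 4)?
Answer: 262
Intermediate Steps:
T(F, P) = F + P
-89*(-3) + T(-9, 4) = -89*(-3) + (-9 + 4) = 267 - 5 = 262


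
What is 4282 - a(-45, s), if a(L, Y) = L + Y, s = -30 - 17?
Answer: 4374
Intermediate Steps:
s = -47
4282 - a(-45, s) = 4282 - (-45 - 47) = 4282 - 1*(-92) = 4282 + 92 = 4374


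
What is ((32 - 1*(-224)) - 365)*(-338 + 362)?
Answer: -2616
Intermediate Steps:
((32 - 1*(-224)) - 365)*(-338 + 362) = ((32 + 224) - 365)*24 = (256 - 365)*24 = -109*24 = -2616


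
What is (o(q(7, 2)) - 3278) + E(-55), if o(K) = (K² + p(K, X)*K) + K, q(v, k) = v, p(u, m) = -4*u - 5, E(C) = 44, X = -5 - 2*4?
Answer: -3409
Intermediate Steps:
X = -13 (X = -5 - 8 = -13)
p(u, m) = -5 - 4*u
o(K) = K + K² + K*(-5 - 4*K) (o(K) = (K² + (-5 - 4*K)*K) + K = (K² + K*(-5 - 4*K)) + K = K + K² + K*(-5 - 4*K))
(o(q(7, 2)) - 3278) + E(-55) = (7*(-4 - 3*7) - 3278) + 44 = (7*(-4 - 21) - 3278) + 44 = (7*(-25) - 3278) + 44 = (-175 - 3278) + 44 = -3453 + 44 = -3409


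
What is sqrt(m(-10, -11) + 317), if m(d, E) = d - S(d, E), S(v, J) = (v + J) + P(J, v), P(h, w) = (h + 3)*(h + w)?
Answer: 4*sqrt(10) ≈ 12.649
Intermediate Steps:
P(h, w) = (3 + h)*(h + w)
S(v, J) = J**2 + 4*J + 4*v + J*v (S(v, J) = (v + J) + (J**2 + 3*J + 3*v + J*v) = (J + v) + (J**2 + 3*J + 3*v + J*v) = J**2 + 4*J + 4*v + J*v)
m(d, E) = -E**2 - 4*E - 3*d - E*d (m(d, E) = d - (E**2 + 4*E + 4*d + E*d) = d + (-E**2 - 4*E - 4*d - E*d) = -E**2 - 4*E - 3*d - E*d)
sqrt(m(-10, -11) + 317) = sqrt((-1*(-11)**2 - 4*(-11) - 3*(-10) - 1*(-11)*(-10)) + 317) = sqrt((-1*121 + 44 + 30 - 110) + 317) = sqrt((-121 + 44 + 30 - 110) + 317) = sqrt(-157 + 317) = sqrt(160) = 4*sqrt(10)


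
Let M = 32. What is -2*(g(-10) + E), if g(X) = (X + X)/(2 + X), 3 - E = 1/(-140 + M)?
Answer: -595/54 ≈ -11.019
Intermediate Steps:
E = 325/108 (E = 3 - 1/(-140 + 32) = 3 - 1/(-108) = 3 - 1*(-1/108) = 3 + 1/108 = 325/108 ≈ 3.0093)
g(X) = 2*X/(2 + X) (g(X) = (2*X)/(2 + X) = 2*X/(2 + X))
-2*(g(-10) + E) = -2*(2*(-10)/(2 - 10) + 325/108) = -2*(2*(-10)/(-8) + 325/108) = -2*(2*(-10)*(-⅛) + 325/108) = -2*(5/2 + 325/108) = -2*595/108 = -595/54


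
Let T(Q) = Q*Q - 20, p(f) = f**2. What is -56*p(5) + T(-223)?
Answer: 48309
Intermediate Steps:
T(Q) = -20 + Q**2 (T(Q) = Q**2 - 20 = -20 + Q**2)
-56*p(5) + T(-223) = -56*5**2 + (-20 + (-223)**2) = -56*25 + (-20 + 49729) = -1400 + 49709 = 48309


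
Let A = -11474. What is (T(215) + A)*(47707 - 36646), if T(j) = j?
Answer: -124535799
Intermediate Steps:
(T(215) + A)*(47707 - 36646) = (215 - 11474)*(47707 - 36646) = -11259*11061 = -124535799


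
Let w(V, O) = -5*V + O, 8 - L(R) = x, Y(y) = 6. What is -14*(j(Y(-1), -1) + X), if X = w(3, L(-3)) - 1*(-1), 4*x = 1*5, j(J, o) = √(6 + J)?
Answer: 203/2 - 28*√3 ≈ 53.003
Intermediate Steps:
x = 5/4 (x = (1*5)/4 = (¼)*5 = 5/4 ≈ 1.2500)
L(R) = 27/4 (L(R) = 8 - 1*5/4 = 8 - 5/4 = 27/4)
w(V, O) = O - 5*V
X = -29/4 (X = (27/4 - 5*3) - 1*(-1) = (27/4 - 15) + 1 = -33/4 + 1 = -29/4 ≈ -7.2500)
-14*(j(Y(-1), -1) + X) = -14*(√(6 + 6) - 29/4) = -14*(√12 - 29/4) = -14*(2*√3 - 29/4) = -14*(-29/4 + 2*√3) = 203/2 - 28*√3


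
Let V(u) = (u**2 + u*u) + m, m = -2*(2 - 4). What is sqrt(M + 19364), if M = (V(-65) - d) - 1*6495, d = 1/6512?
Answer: 15*sqrt(251173945)/1628 ≈ 146.02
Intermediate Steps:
m = 4 (m = -2*(-2) = 4)
V(u) = 4 + 2*u**2 (V(u) = (u**2 + u*u) + 4 = (u**2 + u**2) + 4 = 2*u**2 + 4 = 4 + 2*u**2)
d = 1/6512 ≈ 0.00015356
M = 12757007/6512 (M = ((4 + 2*(-65)**2) - 1*1/6512) - 1*6495 = ((4 + 2*4225) - 1/6512) - 6495 = ((4 + 8450) - 1/6512) - 6495 = (8454 - 1/6512) - 6495 = 55052447/6512 - 6495 = 12757007/6512 ≈ 1959.0)
sqrt(M + 19364) = sqrt(12757007/6512 + 19364) = sqrt(138855375/6512) = 15*sqrt(251173945)/1628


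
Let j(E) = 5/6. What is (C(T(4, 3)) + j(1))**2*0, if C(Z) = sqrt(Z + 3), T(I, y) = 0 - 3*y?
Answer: 0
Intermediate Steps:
T(I, y) = -3*y
j(E) = 5/6 (j(E) = 5*(1/6) = 5/6)
C(Z) = sqrt(3 + Z)
(C(T(4, 3)) + j(1))**2*0 = (sqrt(3 - 3*3) + 5/6)**2*0 = (sqrt(3 - 9) + 5/6)**2*0 = (sqrt(-6) + 5/6)**2*0 = (I*sqrt(6) + 5/6)**2*0 = (5/6 + I*sqrt(6))**2*0 = 0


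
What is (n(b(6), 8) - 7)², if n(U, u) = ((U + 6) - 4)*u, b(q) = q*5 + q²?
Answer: 288369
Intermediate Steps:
b(q) = q² + 5*q (b(q) = 5*q + q² = q² + 5*q)
n(U, u) = u*(2 + U) (n(U, u) = ((6 + U) - 4)*u = (2 + U)*u = u*(2 + U))
(n(b(6), 8) - 7)² = (8*(2 + 6*(5 + 6)) - 7)² = (8*(2 + 6*11) - 7)² = (8*(2 + 66) - 7)² = (8*68 - 7)² = (544 - 7)² = 537² = 288369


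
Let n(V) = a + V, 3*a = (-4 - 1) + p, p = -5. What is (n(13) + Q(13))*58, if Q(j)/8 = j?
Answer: 19778/3 ≈ 6592.7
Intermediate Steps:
Q(j) = 8*j
a = -10/3 (a = ((-4 - 1) - 5)/3 = (-5 - 5)/3 = (⅓)*(-10) = -10/3 ≈ -3.3333)
n(V) = -10/3 + V
(n(13) + Q(13))*58 = ((-10/3 + 13) + 8*13)*58 = (29/3 + 104)*58 = (341/3)*58 = 19778/3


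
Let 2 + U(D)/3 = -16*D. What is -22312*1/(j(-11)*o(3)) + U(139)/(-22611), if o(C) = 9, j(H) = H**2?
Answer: -165741430/8207793 ≈ -20.193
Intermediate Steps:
U(D) = -6 - 48*D (U(D) = -6 + 3*(-16*D) = -6 - 48*D)
-22312*1/(j(-11)*o(3)) + U(139)/(-22611) = -22312/((-11)**2*9) + (-6 - 48*139)/(-22611) = -22312/(121*9) + (-6 - 6672)*(-1/22611) = -22312/1089 - 6678*(-1/22611) = -22312*1/1089 + 2226/7537 = -22312/1089 + 2226/7537 = -165741430/8207793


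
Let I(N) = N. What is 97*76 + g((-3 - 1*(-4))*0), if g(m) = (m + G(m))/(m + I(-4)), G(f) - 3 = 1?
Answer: 7371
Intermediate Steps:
G(f) = 4 (G(f) = 3 + 1 = 4)
g(m) = (4 + m)/(-4 + m) (g(m) = (m + 4)/(m - 4) = (4 + m)/(-4 + m))
97*76 + g((-3 - 1*(-4))*0) = 97*76 + (4 + (-3 - 1*(-4))*0)/(-4 + (-3 - 1*(-4))*0) = 7372 + (4 + (-3 + 4)*0)/(-4 + (-3 + 4)*0) = 7372 + (4 + 1*0)/(-4 + 1*0) = 7372 + (4 + 0)/(-4 + 0) = 7372 + 4/(-4) = 7372 - 1/4*4 = 7372 - 1 = 7371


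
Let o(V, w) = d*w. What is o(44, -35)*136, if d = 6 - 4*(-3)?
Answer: -85680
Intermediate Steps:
d = 18 (d = 6 + 12 = 18)
o(V, w) = 18*w
o(44, -35)*136 = (18*(-35))*136 = -630*136 = -85680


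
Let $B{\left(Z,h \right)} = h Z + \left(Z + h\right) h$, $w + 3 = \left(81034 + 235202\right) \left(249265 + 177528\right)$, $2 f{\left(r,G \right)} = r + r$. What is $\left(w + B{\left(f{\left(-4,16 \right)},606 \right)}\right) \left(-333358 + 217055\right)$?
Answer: $-15697145334908499$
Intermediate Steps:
$f{\left(r,G \right)} = r$ ($f{\left(r,G \right)} = \frac{r + r}{2} = \frac{2 r}{2} = r$)
$w = 134967311145$ ($w = -3 + \left(81034 + 235202\right) \left(249265 + 177528\right) = -3 + 316236 \cdot 426793 = -3 + 134967311148 = 134967311145$)
$B{\left(Z,h \right)} = Z h + h \left(Z + h\right)$
$\left(w + B{\left(f{\left(-4,16 \right)},606 \right)}\right) \left(-333358 + 217055\right) = \left(134967311145 + 606 \left(606 + 2 \left(-4\right)\right)\right) \left(-333358 + 217055\right) = \left(134967311145 + 606 \left(606 - 8\right)\right) \left(-116303\right) = \left(134967311145 + 606 \cdot 598\right) \left(-116303\right) = \left(134967311145 + 362388\right) \left(-116303\right) = 134967673533 \left(-116303\right) = -15697145334908499$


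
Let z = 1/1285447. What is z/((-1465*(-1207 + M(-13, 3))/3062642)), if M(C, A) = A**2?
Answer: 1531321/1128024733145 ≈ 1.3575e-6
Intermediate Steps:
z = 1/1285447 ≈ 7.7794e-7
z/((-1465*(-1207 + M(-13, 3))/3062642)) = 1/(1285447*((-1465*(-1207 + 3**2)/3062642))) = 1/(1285447*((-1465*(-1207 + 9)*(1/3062642)))) = 1/(1285447*((-1465*(-1198)*(1/3062642)))) = 1/(1285447*((1755070*(1/3062642)))) = 1/(1285447*(877535/1531321)) = (1/1285447)*(1531321/877535) = 1531321/1128024733145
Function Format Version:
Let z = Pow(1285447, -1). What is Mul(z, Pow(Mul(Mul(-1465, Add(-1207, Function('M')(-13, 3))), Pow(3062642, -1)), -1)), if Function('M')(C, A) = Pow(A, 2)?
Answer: Rational(1531321, 1128024733145) ≈ 1.3575e-6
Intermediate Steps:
z = Rational(1, 1285447) ≈ 7.7794e-7
Mul(z, Pow(Mul(Mul(-1465, Add(-1207, Function('M')(-13, 3))), Pow(3062642, -1)), -1)) = Mul(Rational(1, 1285447), Pow(Mul(Mul(-1465, Add(-1207, Pow(3, 2))), Pow(3062642, -1)), -1)) = Mul(Rational(1, 1285447), Pow(Mul(Mul(-1465, Add(-1207, 9)), Rational(1, 3062642)), -1)) = Mul(Rational(1, 1285447), Pow(Mul(Mul(-1465, -1198), Rational(1, 3062642)), -1)) = Mul(Rational(1, 1285447), Pow(Mul(1755070, Rational(1, 3062642)), -1)) = Mul(Rational(1, 1285447), Pow(Rational(877535, 1531321), -1)) = Mul(Rational(1, 1285447), Rational(1531321, 877535)) = Rational(1531321, 1128024733145)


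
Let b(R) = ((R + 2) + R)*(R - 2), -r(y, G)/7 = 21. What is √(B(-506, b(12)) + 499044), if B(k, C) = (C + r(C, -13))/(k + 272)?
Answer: √3036180758/78 ≈ 706.43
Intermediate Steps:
r(y, G) = -147 (r(y, G) = -7*21 = -147)
b(R) = (-2 + R)*(2 + 2*R) (b(R) = ((2 + R) + R)*(-2 + R) = (2 + 2*R)*(-2 + R) = (-2 + R)*(2 + 2*R))
B(k, C) = (-147 + C)/(272 + k) (B(k, C) = (C - 147)/(k + 272) = (-147 + C)/(272 + k))
√(B(-506, b(12)) + 499044) = √((-147 + (-4 - 2*12 + 2*12²))/(272 - 506) + 499044) = √((-147 + (-4 - 24 + 2*144))/(-234) + 499044) = √(-(-147 + (-4 - 24 + 288))/234 + 499044) = √(-(-147 + 260)/234 + 499044) = √(-1/234*113 + 499044) = √(-113/234 + 499044) = √(116776183/234) = √3036180758/78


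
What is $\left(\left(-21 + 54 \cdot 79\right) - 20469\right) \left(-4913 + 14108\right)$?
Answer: $-149179680$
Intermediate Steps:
$\left(\left(-21 + 54 \cdot 79\right) - 20469\right) \left(-4913 + 14108\right) = \left(\left(-21 + 4266\right) - 20469\right) 9195 = \left(4245 - 20469\right) 9195 = \left(-16224\right) 9195 = -149179680$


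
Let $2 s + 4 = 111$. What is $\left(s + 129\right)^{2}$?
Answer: $\frac{133225}{4} \approx 33306.0$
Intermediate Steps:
$s = \frac{107}{2}$ ($s = -2 + \frac{1}{2} \cdot 111 = -2 + \frac{111}{2} = \frac{107}{2} \approx 53.5$)
$\left(s + 129\right)^{2} = \left(\frac{107}{2} + 129\right)^{2} = \left(\frac{365}{2}\right)^{2} = \frac{133225}{4}$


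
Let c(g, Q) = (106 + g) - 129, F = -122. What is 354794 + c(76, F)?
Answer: 354847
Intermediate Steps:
c(g, Q) = -23 + g
354794 + c(76, F) = 354794 + (-23 + 76) = 354794 + 53 = 354847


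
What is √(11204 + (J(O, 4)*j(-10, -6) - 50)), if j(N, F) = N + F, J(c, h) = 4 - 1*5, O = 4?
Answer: √11170 ≈ 105.69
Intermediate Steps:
J(c, h) = -1 (J(c, h) = 4 - 5 = -1)
j(N, F) = F + N
√(11204 + (J(O, 4)*j(-10, -6) - 50)) = √(11204 + (-(-6 - 10) - 50)) = √(11204 + (-1*(-16) - 50)) = √(11204 + (16 - 50)) = √(11204 - 34) = √11170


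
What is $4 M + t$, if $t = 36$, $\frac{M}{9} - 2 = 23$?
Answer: $936$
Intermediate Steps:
$M = 225$ ($M = 18 + 9 \cdot 23 = 18 + 207 = 225$)
$4 M + t = 4 \cdot 225 + 36 = 900 + 36 = 936$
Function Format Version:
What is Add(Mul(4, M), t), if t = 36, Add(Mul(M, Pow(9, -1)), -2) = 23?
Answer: 936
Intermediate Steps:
M = 225 (M = Add(18, Mul(9, 23)) = Add(18, 207) = 225)
Add(Mul(4, M), t) = Add(Mul(4, 225), 36) = Add(900, 36) = 936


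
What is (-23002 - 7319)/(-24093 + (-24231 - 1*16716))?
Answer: 10107/21680 ≈ 0.46619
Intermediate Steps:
(-23002 - 7319)/(-24093 + (-24231 - 1*16716)) = -30321/(-24093 + (-24231 - 16716)) = -30321/(-24093 - 40947) = -30321/(-65040) = -30321*(-1/65040) = 10107/21680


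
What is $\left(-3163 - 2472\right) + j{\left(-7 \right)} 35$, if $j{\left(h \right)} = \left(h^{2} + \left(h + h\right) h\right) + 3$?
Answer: $-385$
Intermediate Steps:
$j{\left(h \right)} = 3 + 3 h^{2}$ ($j{\left(h \right)} = \left(h^{2} + 2 h h\right) + 3 = \left(h^{2} + 2 h^{2}\right) + 3 = 3 h^{2} + 3 = 3 + 3 h^{2}$)
$\left(-3163 - 2472\right) + j{\left(-7 \right)} 35 = \left(-3163 - 2472\right) + \left(3 + 3 \left(-7\right)^{2}\right) 35 = -5635 + \left(3 + 3 \cdot 49\right) 35 = -5635 + \left(3 + 147\right) 35 = -5635 + 150 \cdot 35 = -5635 + 5250 = -385$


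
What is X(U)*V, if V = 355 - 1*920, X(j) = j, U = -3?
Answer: 1695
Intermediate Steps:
V = -565 (V = 355 - 920 = -565)
X(U)*V = -3*(-565) = 1695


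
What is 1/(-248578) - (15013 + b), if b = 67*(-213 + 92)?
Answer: -1716679669/248578 ≈ -6906.0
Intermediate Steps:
b = -8107 (b = 67*(-121) = -8107)
1/(-248578) - (15013 + b) = 1/(-248578) - (15013 - 8107) = -1/248578 - 1*6906 = -1/248578 - 6906 = -1716679669/248578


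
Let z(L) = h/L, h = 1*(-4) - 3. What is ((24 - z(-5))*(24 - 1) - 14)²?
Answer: 6395841/25 ≈ 2.5583e+5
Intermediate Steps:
h = -7 (h = -4 - 3 = -7)
z(L) = -7/L
((24 - z(-5))*(24 - 1) - 14)² = ((24 - (-7)/(-5))*(24 - 1) - 14)² = ((24 - (-7)*(-1)/5)*23 - 14)² = ((24 - 1*7/5)*23 - 14)² = ((24 - 7/5)*23 - 14)² = ((113/5)*23 - 14)² = (2599/5 - 14)² = (2529/5)² = 6395841/25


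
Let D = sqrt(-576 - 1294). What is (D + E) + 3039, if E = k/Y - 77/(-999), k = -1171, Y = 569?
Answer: 1726335793/568431 + I*sqrt(1870) ≈ 3037.0 + 43.243*I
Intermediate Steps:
D = I*sqrt(1870) (D = sqrt(-1870) = I*sqrt(1870) ≈ 43.243*I)
E = -1126016/568431 (E = -1171/569 - 77/(-999) = -1171*1/569 - 77*(-1/999) = -1171/569 + 77/999 = -1126016/568431 ≈ -1.9809)
(D + E) + 3039 = (I*sqrt(1870) - 1126016/568431) + 3039 = (-1126016/568431 + I*sqrt(1870)) + 3039 = 1726335793/568431 + I*sqrt(1870)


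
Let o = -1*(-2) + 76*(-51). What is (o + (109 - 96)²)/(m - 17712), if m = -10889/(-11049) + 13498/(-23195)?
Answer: 949523161275/4539155471207 ≈ 0.20918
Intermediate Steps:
m = 103430953/256281555 (m = -10889*(-1/11049) + 13498*(-1/23195) = 10889/11049 - 13498/23195 = 103430953/256281555 ≈ 0.40358)
o = -3874 (o = 2 - 3876 = -3874)
(o + (109 - 96)²)/(m - 17712) = (-3874 + (109 - 96)²)/(103430953/256281555 - 17712) = (-3874 + 13²)/(-4539155471207/256281555) = (-3874 + 169)*(-256281555/4539155471207) = -3705*(-256281555/4539155471207) = 949523161275/4539155471207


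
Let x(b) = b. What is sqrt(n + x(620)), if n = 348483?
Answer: sqrt(349103) ≈ 590.85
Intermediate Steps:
sqrt(n + x(620)) = sqrt(348483 + 620) = sqrt(349103)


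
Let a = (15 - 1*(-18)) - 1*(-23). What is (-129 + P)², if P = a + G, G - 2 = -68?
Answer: 19321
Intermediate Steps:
G = -66 (G = 2 - 68 = -66)
a = 56 (a = (15 + 18) + 23 = 33 + 23 = 56)
P = -10 (P = 56 - 66 = -10)
(-129 + P)² = (-129 - 10)² = (-139)² = 19321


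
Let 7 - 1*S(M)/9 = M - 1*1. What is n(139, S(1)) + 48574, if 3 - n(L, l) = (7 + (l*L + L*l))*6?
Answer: -56549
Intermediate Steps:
S(M) = 72 - 9*M (S(M) = 63 - 9*(M - 1*1) = 63 - 9*(M - 1) = 63 - 9*(-1 + M) = 63 + (9 - 9*M) = 72 - 9*M)
n(L, l) = -39 - 12*L*l (n(L, l) = 3 - (7 + (l*L + L*l))*6 = 3 - (7 + (L*l + L*l))*6 = 3 - (7 + 2*L*l)*6 = 3 - (42 + 12*L*l) = 3 + (-42 - 12*L*l) = -39 - 12*L*l)
n(139, S(1)) + 48574 = (-39 - 12*139*(72 - 9*1)) + 48574 = (-39 - 12*139*(72 - 9)) + 48574 = (-39 - 12*139*63) + 48574 = (-39 - 105084) + 48574 = -105123 + 48574 = -56549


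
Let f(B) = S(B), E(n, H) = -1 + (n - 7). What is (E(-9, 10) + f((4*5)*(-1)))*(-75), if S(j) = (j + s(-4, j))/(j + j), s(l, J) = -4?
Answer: 1230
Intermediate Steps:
S(j) = (-4 + j)/(2*j) (S(j) = (j - 4)/(j + j) = (-4 + j)/((2*j)) = (-4 + j)*(1/(2*j)) = (-4 + j)/(2*j))
E(n, H) = -8 + n (E(n, H) = -1 + (-7 + n) = -8 + n)
f(B) = (-4 + B)/(2*B)
(E(-9, 10) + f((4*5)*(-1)))*(-75) = ((-8 - 9) + (-4 + (4*5)*(-1))/(2*(((4*5)*(-1)))))*(-75) = (-17 + (-4 + 20*(-1))/(2*((20*(-1)))))*(-75) = (-17 + (½)*(-4 - 20)/(-20))*(-75) = (-17 + (½)*(-1/20)*(-24))*(-75) = (-17 + ⅗)*(-75) = -82/5*(-75) = 1230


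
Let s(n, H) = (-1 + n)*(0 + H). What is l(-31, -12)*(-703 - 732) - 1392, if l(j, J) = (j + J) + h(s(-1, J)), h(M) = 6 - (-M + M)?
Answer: 51703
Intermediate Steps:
s(n, H) = H*(-1 + n) (s(n, H) = (-1 + n)*H = H*(-1 + n))
h(M) = 6 (h(M) = 6 - 1*0 = 6 + 0 = 6)
l(j, J) = 6 + J + j (l(j, J) = (j + J) + 6 = (J + j) + 6 = 6 + J + j)
l(-31, -12)*(-703 - 732) - 1392 = (6 - 12 - 31)*(-703 - 732) - 1392 = -37*(-1435) - 1392 = 53095 - 1392 = 51703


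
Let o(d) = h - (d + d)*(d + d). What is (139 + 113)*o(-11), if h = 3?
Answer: -121212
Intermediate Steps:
o(d) = 3 - 4*d² (o(d) = 3 - (d + d)*(d + d) = 3 - 2*d*2*d = 3 - 4*d²)
(139 + 113)*o(-11) = (139 + 113)*(3 - 4*(-11)²) = 252*(3 - 4*121) = 252*(3 - 484) = 252*(-481) = -121212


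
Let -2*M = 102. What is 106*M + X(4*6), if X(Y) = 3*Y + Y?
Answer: -5310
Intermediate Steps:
M = -51 (M = -½*102 = -51)
X(Y) = 4*Y
106*M + X(4*6) = 106*(-51) + 4*(4*6) = -5406 + 4*24 = -5406 + 96 = -5310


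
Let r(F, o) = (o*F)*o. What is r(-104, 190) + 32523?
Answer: -3721877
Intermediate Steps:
r(F, o) = F*o² (r(F, o) = (F*o)*o = F*o²)
r(-104, 190) + 32523 = -104*190² + 32523 = -104*36100 + 32523 = -3754400 + 32523 = -3721877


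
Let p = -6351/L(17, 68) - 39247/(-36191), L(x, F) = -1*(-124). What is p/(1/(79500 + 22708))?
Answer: -5748750616976/1121921 ≈ -5.1240e+6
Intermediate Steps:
L(x, F) = 124
p = -224982413/4487684 (p = -6351/124 - 39247/(-36191) = -6351*1/124 - 39247*(-1/36191) = -6351/124 + 39247/36191 = -224982413/4487684 ≈ -50.133)
p/(1/(79500 + 22708)) = -224982413/(4487684*(1/(79500 + 22708))) = -224982413/(4487684*(1/102208)) = -224982413/(4487684*1/102208) = -224982413/4487684*102208 = -5748750616976/1121921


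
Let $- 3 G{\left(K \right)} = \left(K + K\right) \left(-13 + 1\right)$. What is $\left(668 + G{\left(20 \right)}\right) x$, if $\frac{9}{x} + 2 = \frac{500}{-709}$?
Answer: $- \frac{2641734}{959} \approx -2754.7$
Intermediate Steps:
$G{\left(K \right)} = 8 K$ ($G{\left(K \right)} = - \frac{\left(K + K\right) \left(-13 + 1\right)}{3} = - \frac{2 K \left(-12\right)}{3} = - \frac{\left(-24\right) K}{3} = 8 K$)
$x = - \frac{6381}{1918}$ ($x = \frac{9}{-2 + \frac{500}{-709}} = \frac{9}{-2 + 500 \left(- \frac{1}{709}\right)} = \frac{9}{-2 - \frac{500}{709}} = \frac{9}{- \frac{1918}{709}} = 9 \left(- \frac{709}{1918}\right) = - \frac{6381}{1918} \approx -3.3269$)
$\left(668 + G{\left(20 \right)}\right) x = \left(668 + 8 \cdot 20\right) \left(- \frac{6381}{1918}\right) = \left(668 + 160\right) \left(- \frac{6381}{1918}\right) = 828 \left(- \frac{6381}{1918}\right) = - \frac{2641734}{959}$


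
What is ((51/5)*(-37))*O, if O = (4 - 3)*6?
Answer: -11322/5 ≈ -2264.4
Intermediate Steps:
O = 6 (O = 1*6 = 6)
((51/5)*(-37))*O = ((51/5)*(-37))*6 = -1887/5*6 = -11322/5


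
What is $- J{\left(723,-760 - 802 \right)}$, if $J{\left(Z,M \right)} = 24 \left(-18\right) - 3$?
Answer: $435$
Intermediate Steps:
$J{\left(Z,M \right)} = -435$ ($J{\left(Z,M \right)} = -432 - 3 = -435$)
$- J{\left(723,-760 - 802 \right)} = \left(-1\right) \left(-435\right) = 435$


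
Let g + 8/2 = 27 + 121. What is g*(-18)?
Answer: -2592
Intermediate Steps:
g = 144 (g = -4 + (27 + 121) = -4 + 148 = 144)
g*(-18) = 144*(-18) = -2592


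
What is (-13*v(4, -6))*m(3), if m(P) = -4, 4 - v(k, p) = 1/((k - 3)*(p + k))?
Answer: 234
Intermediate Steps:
v(k, p) = 4 - 1/((-3 + k)*(k + p)) (v(k, p) = 4 - 1/((k - 3)*(p + k)) = 4 - 1/((-3 + k)*(k + p)))
(-13*v(4, -6))*m(3) = -13*(-1 - 12*4 - 12*(-6) + 4*4² + 4*4*(-6))/(4² - 3*4 - 3*(-6) + 4*(-6))*(-4) = -13*(-1 - 48 + 72 + 4*16 - 96)/(16 - 12 + 18 - 24)*(-4) = -13*(-1 - 48 + 72 + 64 - 96)/(-2)*(-4) = -(-13)*(-9)/2*(-4) = -13*9/2*(-4) = -117/2*(-4) = 234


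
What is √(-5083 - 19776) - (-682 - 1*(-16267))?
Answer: -15585 + I*√24859 ≈ -15585.0 + 157.67*I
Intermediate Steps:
√(-5083 - 19776) - (-682 - 1*(-16267)) = √(-24859) - (-682 + 16267) = I*√24859 - 1*15585 = I*√24859 - 15585 = -15585 + I*√24859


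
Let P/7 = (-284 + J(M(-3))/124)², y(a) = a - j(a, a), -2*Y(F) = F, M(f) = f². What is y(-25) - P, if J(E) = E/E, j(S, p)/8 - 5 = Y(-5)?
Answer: -8681980535/15376 ≈ -5.6465e+5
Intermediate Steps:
Y(F) = -F/2
j(S, p) = 60 (j(S, p) = 40 + 8*(-½*(-5)) = 40 + 8*(5/2) = 40 + 20 = 60)
J(E) = 1
y(a) = -60 + a (y(a) = a - 1*60 = a - 60 = -60 + a)
P = 8680673575/15376 (P = 7*(-284 + 1/124)² = 7*(-35215/124)² = 7*(1240096225/15376) = 8680673575/15376 ≈ 5.6456e+5)
y(-25) - P = (-60 - 25) - 1*8680673575/15376 = -85 - 8680673575/15376 = -8681980535/15376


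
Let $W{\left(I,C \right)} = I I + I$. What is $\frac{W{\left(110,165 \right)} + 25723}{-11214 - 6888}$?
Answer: $- \frac{5419}{2586} \approx -2.0955$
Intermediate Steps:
$W{\left(I,C \right)} = I + I^{2}$ ($W{\left(I,C \right)} = I^{2} + I = I + I^{2}$)
$\frac{W{\left(110,165 \right)} + 25723}{-11214 - 6888} = \frac{110 \left(1 + 110\right) + 25723}{-11214 - 6888} = \frac{110 \cdot 111 + 25723}{-18102} = \left(12210 + 25723\right) \left(- \frac{1}{18102}\right) = 37933 \left(- \frac{1}{18102}\right) = - \frac{5419}{2586}$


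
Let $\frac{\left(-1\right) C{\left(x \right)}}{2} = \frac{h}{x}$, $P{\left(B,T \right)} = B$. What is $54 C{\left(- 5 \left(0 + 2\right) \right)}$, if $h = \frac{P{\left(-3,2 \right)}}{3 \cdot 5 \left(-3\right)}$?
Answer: $\frac{18}{25} \approx 0.72$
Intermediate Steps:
$h = \frac{1}{15}$ ($h = - \frac{3}{3 \cdot 5 \left(-3\right)} = - \frac{3}{15 \left(-3\right)} = - \frac{3}{-45} = \left(-3\right) \left(- \frac{1}{45}\right) = \frac{1}{15} \approx 0.066667$)
$C{\left(x \right)} = - \frac{2}{15 x}$ ($C{\left(x \right)} = - 2 \frac{1}{15 x} = - \frac{2}{15 x}$)
$54 C{\left(- 5 \left(0 + 2\right) \right)} = 54 \left(- \frac{2}{15 \left(- 5 \left(0 + 2\right)\right)}\right) = 54 \left(- \frac{2}{15 \left(\left(-5\right) 2\right)}\right) = 54 \left(- \frac{2}{15 \left(-10\right)}\right) = 54 \left(\left(- \frac{2}{15}\right) \left(- \frac{1}{10}\right)\right) = 54 \cdot \frac{1}{75} = \frac{18}{25}$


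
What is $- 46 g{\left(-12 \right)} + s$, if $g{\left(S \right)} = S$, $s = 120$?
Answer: $672$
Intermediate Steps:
$- 46 g{\left(-12 \right)} + s = \left(-46\right) \left(-12\right) + 120 = 552 + 120 = 672$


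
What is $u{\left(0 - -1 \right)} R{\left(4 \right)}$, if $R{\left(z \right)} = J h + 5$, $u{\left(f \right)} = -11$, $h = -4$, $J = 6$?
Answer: $209$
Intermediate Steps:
$R{\left(z \right)} = -19$ ($R{\left(z \right)} = 6 \left(-4\right) + 5 = -24 + 5 = -19$)
$u{\left(0 - -1 \right)} R{\left(4 \right)} = \left(-11\right) \left(-19\right) = 209$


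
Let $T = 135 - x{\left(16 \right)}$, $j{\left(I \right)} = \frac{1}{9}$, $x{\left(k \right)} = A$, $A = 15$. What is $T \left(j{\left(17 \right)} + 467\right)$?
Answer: $\frac{168160}{3} \approx 56053.0$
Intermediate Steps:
$x{\left(k \right)} = 15$
$j{\left(I \right)} = \frac{1}{9}$
$T = 120$ ($T = 135 - 15 = 120$)
$T \left(j{\left(17 \right)} + 467\right) = 120 \left(\frac{1}{9} + 467\right) = 120 \cdot \frac{4204}{9} = \frac{168160}{3}$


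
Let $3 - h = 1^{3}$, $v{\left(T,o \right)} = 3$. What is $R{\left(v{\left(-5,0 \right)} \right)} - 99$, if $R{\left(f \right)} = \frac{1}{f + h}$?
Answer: $- \frac{494}{5} \approx -98.8$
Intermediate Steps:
$h = 2$ ($h = 3 - 1^{3} = 3 - 1 = 2$)
$R{\left(f \right)} = \frac{1}{2 + f}$ ($R{\left(f \right)} = \frac{1}{f + 2} = \frac{1}{2 + f}$)
$R{\left(v{\left(-5,0 \right)} \right)} - 99 = \frac{1}{2 + 3} - 99 = \frac{1}{5} - 99 = - \frac{494}{5}$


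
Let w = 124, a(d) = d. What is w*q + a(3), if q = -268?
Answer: -33229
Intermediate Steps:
w*q + a(3) = 124*(-268) + 3 = -33232 + 3 = -33229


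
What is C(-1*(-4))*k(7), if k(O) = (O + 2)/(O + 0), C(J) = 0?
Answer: 0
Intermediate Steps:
k(O) = (2 + O)/O
C(-1*(-4))*k(7) = 0*((2 + 7)/7) = 0*((⅐)*9) = 0*(9/7) = 0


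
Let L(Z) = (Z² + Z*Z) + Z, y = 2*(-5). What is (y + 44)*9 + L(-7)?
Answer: 397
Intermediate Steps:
y = -10
L(Z) = Z + 2*Z² (L(Z) = (Z² + Z²) + Z = 2*Z² + Z = Z + 2*Z²)
(y + 44)*9 + L(-7) = (-10 + 44)*9 - 7*(1 + 2*(-7)) = 34*9 - 7*(1 - 14) = 306 - 7*(-13) = 306 + 91 = 397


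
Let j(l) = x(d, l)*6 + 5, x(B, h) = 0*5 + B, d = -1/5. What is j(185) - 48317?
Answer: -241566/5 ≈ -48313.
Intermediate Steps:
d = -⅕ (d = -1*⅕ = -⅕ ≈ -0.20000)
x(B, h) = B (x(B, h) = 0 + B = B)
j(l) = 19/5 (j(l) = -⅕*6 + 5 = -6/5 + 5 = 19/5)
j(185) - 48317 = 19/5 - 48317 = -241566/5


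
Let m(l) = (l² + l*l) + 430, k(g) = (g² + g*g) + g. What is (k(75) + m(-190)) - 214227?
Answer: -130272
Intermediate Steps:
k(g) = g + 2*g² (k(g) = (g² + g²) + g = 2*g² + g = g + 2*g²)
m(l) = 430 + 2*l² (m(l) = (l² + l²) + 430 = 2*l² + 430 = 430 + 2*l²)
(k(75) + m(-190)) - 214227 = (75*(1 + 2*75) + (430 + 2*(-190)²)) - 214227 = (75*(1 + 150) + (430 + 2*36100)) - 214227 = (75*151 + (430 + 72200)) - 214227 = (11325 + 72630) - 214227 = 83955 - 214227 = -130272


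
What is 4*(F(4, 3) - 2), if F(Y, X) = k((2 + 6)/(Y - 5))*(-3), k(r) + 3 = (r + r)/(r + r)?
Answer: 16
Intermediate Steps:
k(r) = -2 (k(r) = -3 + (r + r)/(r + r) = -3 + (2*r)/((2*r)) = -3 + (2*r)*(1/(2*r)) = -3 + 1 = -2)
F(Y, X) = 6 (F(Y, X) = -2*(-3) = 6)
4*(F(4, 3) - 2) = 4*(6 - 2) = 4*4 = 16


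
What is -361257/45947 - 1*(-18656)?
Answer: 856825975/45947 ≈ 18648.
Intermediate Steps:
-361257/45947 - 1*(-18656) = -361257*1/45947 + 18656 = -361257/45947 + 18656 = 856825975/45947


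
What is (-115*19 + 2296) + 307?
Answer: 418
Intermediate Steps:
(-115*19 + 2296) + 307 = (-2185 + 2296) + 307 = 111 + 307 = 418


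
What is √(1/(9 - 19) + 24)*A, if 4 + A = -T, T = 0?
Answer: -2*√2390/5 ≈ -19.555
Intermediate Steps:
A = -4 (A = -4 - 1*0 = -4 + 0 = -4)
√(1/(9 - 19) + 24)*A = √(1/(9 - 19) + 24)*(-4) = √(1/(-10) + 24)*(-4) = √(-⅒ + 24)*(-4) = √(239/10)*(-4) = (√2390/10)*(-4) = -2*√2390/5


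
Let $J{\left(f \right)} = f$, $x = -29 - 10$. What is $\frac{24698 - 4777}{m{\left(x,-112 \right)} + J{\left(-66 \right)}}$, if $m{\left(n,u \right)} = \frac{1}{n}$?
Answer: $- \frac{776919}{2575} \approx -301.72$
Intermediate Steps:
$x = -39$ ($x = -29 - 10 = -39$)
$\frac{24698 - 4777}{m{\left(x,-112 \right)} + J{\left(-66 \right)}} = \frac{24698 - 4777}{\frac{1}{-39} - 66} = \frac{19921}{- \frac{1}{39} - 66} = \frac{19921}{- \frac{2575}{39}} = 19921 \left(- \frac{39}{2575}\right) = - \frac{776919}{2575}$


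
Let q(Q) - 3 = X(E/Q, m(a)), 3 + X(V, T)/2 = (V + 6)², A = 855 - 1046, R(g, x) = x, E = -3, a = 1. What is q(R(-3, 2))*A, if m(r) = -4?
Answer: -14325/2 ≈ -7162.5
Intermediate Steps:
A = -191
X(V, T) = -6 + 2*(6 + V)² (X(V, T) = -6 + 2*(V + 6)² = -6 + 2*(6 + V)²)
q(Q) = -3 + 2*(6 - 3/Q)² (q(Q) = 3 + (-6 + 2*(6 - 3/Q)²) = -3 + 2*(6 - 3/Q)²)
q(R(-3, 2))*A = (69 - 72/2 + 18/2²)*(-191) = (69 - 72*½ + 18*(¼))*(-191) = (69 - 36 + 9/2)*(-191) = (75/2)*(-191) = -14325/2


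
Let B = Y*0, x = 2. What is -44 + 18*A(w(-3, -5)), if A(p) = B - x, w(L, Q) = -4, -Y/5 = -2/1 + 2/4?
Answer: -80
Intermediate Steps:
Y = 15/2 (Y = -5*(-2/1 + 2/4) = -5*(-2*1 + 2*(¼)) = -5*(-2 + ½) = -5*(-3/2) = 15/2 ≈ 7.5000)
B = 0 (B = (15/2)*0 = 0)
A(p) = -2 (A(p) = 0 - 1*2 = 0 - 2 = -2)
-44 + 18*A(w(-3, -5)) = -44 + 18*(-2) = -44 - 36 = -80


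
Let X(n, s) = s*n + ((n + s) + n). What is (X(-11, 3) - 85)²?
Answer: 18769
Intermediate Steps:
X(n, s) = s + 2*n + n*s (X(n, s) = n*s + (s + 2*n) = s + 2*n + n*s)
(X(-11, 3) - 85)² = ((3 + 2*(-11) - 11*3) - 85)² = ((3 - 22 - 33) - 85)² = (-52 - 85)² = (-137)² = 18769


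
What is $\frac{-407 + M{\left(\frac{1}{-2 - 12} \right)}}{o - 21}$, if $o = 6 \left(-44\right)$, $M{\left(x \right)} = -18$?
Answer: $\frac{85}{57} \approx 1.4912$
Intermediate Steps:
$o = -264$
$\frac{-407 + M{\left(\frac{1}{-2 - 12} \right)}}{o - 21} = \frac{-407 - 18}{-264 - 21} = - \frac{425}{-285} = \left(-425\right) \left(- \frac{1}{285}\right) = \frac{85}{57}$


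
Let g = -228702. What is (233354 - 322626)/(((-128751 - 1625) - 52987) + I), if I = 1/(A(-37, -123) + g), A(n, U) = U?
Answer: 5106916350/10489509619 ≈ 0.48686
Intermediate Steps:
I = -1/228825 (I = 1/(-123 - 228702) = 1/(-228825) = -1/228825 ≈ -4.3702e-6)
(233354 - 322626)/(((-128751 - 1625) - 52987) + I) = (233354 - 322626)/(((-128751 - 1625) - 52987) - 1/228825) = -89272/((-130376 - 52987) - 1/228825) = -89272/(-183363 - 1/228825) = -89272/(-41958038476/228825) = -89272*(-228825/41958038476) = 5106916350/10489509619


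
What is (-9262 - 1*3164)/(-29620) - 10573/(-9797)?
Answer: 2241803/1495810 ≈ 1.4987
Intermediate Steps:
(-9262 - 1*3164)/(-29620) - 10573/(-9797) = (-9262 - 3164)*(-1/29620) - 10573*(-1/9797) = -12426*(-1/29620) + 109/101 = 6213/14810 + 109/101 = 2241803/1495810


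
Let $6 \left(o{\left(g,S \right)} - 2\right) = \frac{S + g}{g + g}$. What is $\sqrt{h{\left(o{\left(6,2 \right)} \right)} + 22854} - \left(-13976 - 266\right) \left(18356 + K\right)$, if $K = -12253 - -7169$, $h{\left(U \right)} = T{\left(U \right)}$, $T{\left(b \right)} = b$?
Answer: $189019824 + \frac{\sqrt{205705}}{3} \approx 1.8902 \cdot 10^{8}$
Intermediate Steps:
$o{\left(g,S \right)} = 2 + \frac{S + g}{12 g}$ ($o{\left(g,S \right)} = 2 + \frac{\left(S + g\right) \frac{1}{g + g}}{6} = 2 + \frac{\left(S + g\right) \frac{1}{2 g}}{6} = 2 + \frac{\frac{1}{2} \frac{1}{g} \left(S + g\right)}{6} = 2 + \frac{S + g}{12 g}$)
$h{\left(U \right)} = U$
$K = -5084$ ($K = -12253 + 7169 = -5084$)
$\sqrt{h{\left(o{\left(6,2 \right)} \right)} + 22854} - \left(-13976 - 266\right) \left(18356 + K\right) = \sqrt{\frac{2 + 25 \cdot 6}{12 \cdot 6} + 22854} - \left(-13976 - 266\right) \left(18356 - 5084\right) = \sqrt{\frac{1}{12} \cdot \frac{1}{6} \left(2 + 150\right) + 22854} - \left(-14242\right) 13272 = \sqrt{\frac{1}{12} \cdot \frac{1}{6} \cdot 152 + 22854} - -189019824 = \sqrt{\frac{19}{9} + 22854} + 189019824 = \sqrt{\frac{205705}{9}} + 189019824 = \frac{\sqrt{205705}}{3} + 189019824 = 189019824 + \frac{\sqrt{205705}}{3}$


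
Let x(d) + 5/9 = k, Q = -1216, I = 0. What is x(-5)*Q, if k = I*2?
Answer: 6080/9 ≈ 675.56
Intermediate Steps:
k = 0 (k = 0*2 = 0)
x(d) = -5/9 (x(d) = -5/9 + 0 = -5/9)
x(-5)*Q = -5/9*(-1216) = 6080/9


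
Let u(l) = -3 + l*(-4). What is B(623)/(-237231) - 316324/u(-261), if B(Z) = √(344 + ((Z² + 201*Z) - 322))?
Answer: -316324/1041 - √513374/237231 ≈ -303.87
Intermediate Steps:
u(l) = -3 - 4*l
B(Z) = √(22 + Z² + 201*Z) (B(Z) = √(344 + (-322 + Z² + 201*Z)) = √(22 + Z² + 201*Z))
B(623)/(-237231) - 316324/u(-261) = √(22 + 623² + 201*623)/(-237231) - 316324/(-3 - 4*(-261)) = √(22 + 388129 + 125223)*(-1/237231) - 316324/(-3 + 1044) = √513374*(-1/237231) - 316324/1041 = -√513374/237231 - 316324*1/1041 = -√513374/237231 - 316324/1041 = -316324/1041 - √513374/237231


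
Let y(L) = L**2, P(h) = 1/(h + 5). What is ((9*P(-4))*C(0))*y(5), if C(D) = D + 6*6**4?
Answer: 1749600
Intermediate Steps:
P(h) = 1/(5 + h)
C(D) = 7776 + D (C(D) = D + 6*1296 = D + 7776 = 7776 + D)
((9*P(-4))*C(0))*y(5) = ((9/(5 - 4))*(7776 + 0))*5**2 = ((9/1)*7776)*25 = ((9*1)*7776)*25 = (9*7776)*25 = 69984*25 = 1749600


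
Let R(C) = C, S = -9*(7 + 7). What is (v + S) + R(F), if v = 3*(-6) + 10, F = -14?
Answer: -148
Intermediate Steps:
S = -126 (S = -9*14 = -126)
v = -8 (v = -18 + 10 = -8)
(v + S) + R(F) = (-8 - 126) - 14 = -134 - 14 = -148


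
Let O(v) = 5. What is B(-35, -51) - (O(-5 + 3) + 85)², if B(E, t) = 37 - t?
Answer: -8012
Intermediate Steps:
B(-35, -51) - (O(-5 + 3) + 85)² = (37 - 1*(-51)) - (5 + 85)² = (37 + 51) - 1*90² = 88 - 1*8100 = 88 - 8100 = -8012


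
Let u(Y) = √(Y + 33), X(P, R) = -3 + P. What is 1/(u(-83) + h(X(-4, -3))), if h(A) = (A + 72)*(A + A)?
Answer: -91/82815 - I*√2/165630 ≈ -0.0010988 - 8.5384e-6*I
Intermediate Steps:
u(Y) = √(33 + Y)
h(A) = 2*A*(72 + A) (h(A) = (72 + A)*(2*A) = 2*A*(72 + A))
1/(u(-83) + h(X(-4, -3))) = 1/(√(33 - 83) + 2*(-3 - 4)*(72 + (-3 - 4))) = 1/(√(-50) + 2*(-7)*(72 - 7)) = 1/(5*I*√2 + 2*(-7)*65) = 1/(5*I*√2 - 910) = 1/(-910 + 5*I*√2)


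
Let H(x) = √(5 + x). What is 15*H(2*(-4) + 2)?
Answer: 15*I ≈ 15.0*I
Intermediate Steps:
15*H(2*(-4) + 2) = 15*√(5 + (2*(-4) + 2)) = 15*√(5 + (-8 + 2)) = 15*√(5 - 6) = 15*√(-1) = 15*I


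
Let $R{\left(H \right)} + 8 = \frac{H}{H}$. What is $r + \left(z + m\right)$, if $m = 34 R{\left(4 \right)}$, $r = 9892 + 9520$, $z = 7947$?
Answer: $27121$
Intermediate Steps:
$R{\left(H \right)} = -7$ ($R{\left(H \right)} = -8 + \frac{H}{H} = -8 + 1 = -7$)
$r = 19412$
$m = -238$ ($m = 34 \left(-7\right) = -238$)
$r + \left(z + m\right) = 19412 + \left(7947 - 238\right) = 19412 + 7709 = 27121$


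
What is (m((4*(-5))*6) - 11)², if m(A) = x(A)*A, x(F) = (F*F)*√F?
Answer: -358318079999879 + 76032000*I*√30 ≈ -3.5832e+14 + 4.1644e+8*I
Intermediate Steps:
x(F) = F^(5/2) (x(F) = F²*√F = F^(5/2))
m(A) = A^(7/2) (m(A) = A^(5/2)*A = A^(7/2))
(m((4*(-5))*6) - 11)² = (((4*(-5))*6)^(7/2) - 11)² = ((-20*6)^(7/2) - 11)² = ((-120)^(7/2) - 11)² = (-3456000*I*√30 - 11)² = (-11 - 3456000*I*√30)²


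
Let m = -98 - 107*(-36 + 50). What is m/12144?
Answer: -133/1012 ≈ -0.13142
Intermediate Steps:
m = -1596 (m = -98 - 107*14 = -98 - 1498 = -1596)
m/12144 = -1596/12144 = -1596*1/12144 = -133/1012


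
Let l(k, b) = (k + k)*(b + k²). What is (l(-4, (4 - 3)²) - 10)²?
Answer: 21316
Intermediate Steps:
l(k, b) = 2*k*(b + k²) (l(k, b) = (2*k)*(b + k²) = 2*k*(b + k²))
(l(-4, (4 - 3)²) - 10)² = (2*(-4)*((4 - 3)² + (-4)²) - 10)² = (2*(-4)*(1² + 16) - 10)² = (2*(-4)*(1 + 16) - 10)² = (2*(-4)*17 - 10)² = (-136 - 10)² = (-146)² = 21316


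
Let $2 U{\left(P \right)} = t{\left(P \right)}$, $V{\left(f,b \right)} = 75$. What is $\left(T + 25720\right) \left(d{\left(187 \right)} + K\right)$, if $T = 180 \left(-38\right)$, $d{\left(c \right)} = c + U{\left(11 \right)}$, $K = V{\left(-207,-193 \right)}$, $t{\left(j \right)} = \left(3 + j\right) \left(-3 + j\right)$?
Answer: $6003840$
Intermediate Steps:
$t{\left(j \right)} = \left(-3 + j\right) \left(3 + j\right)$
$U{\left(P \right)} = - \frac{9}{2} + \frac{P^{2}}{2}$ ($U{\left(P \right)} = \frac{-9 + P^{2}}{2} = - \frac{9}{2} + \frac{P^{2}}{2}$)
$K = 75$
$d{\left(c \right)} = 56 + c$ ($d{\left(c \right)} = c - \left(\frac{9}{2} - \frac{11^{2}}{2}\right) = c + \left(- \frac{9}{2} + \frac{1}{2} \cdot 121\right) = c + \left(- \frac{9}{2} + \frac{121}{2}\right) = c + 56 = 56 + c$)
$T = -6840$
$\left(T + 25720\right) \left(d{\left(187 \right)} + K\right) = \left(-6840 + 25720\right) \left(\left(56 + 187\right) + 75\right) = 18880 \left(243 + 75\right) = 18880 \cdot 318 = 6003840$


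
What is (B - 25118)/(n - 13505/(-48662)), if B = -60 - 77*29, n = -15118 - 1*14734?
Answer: 1333874082/1452644519 ≈ 0.91824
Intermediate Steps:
n = -29852 (n = -15118 - 14734 = -29852)
B = -2293 (B = -60 - 2233 = -2293)
(B - 25118)/(n - 13505/(-48662)) = (-2293 - 25118)/(-29852 - 13505/(-48662)) = -27411/(-29852 - 13505*(-1/48662)) = -27411/(-29852 + 13505/48662) = -27411/(-1452644519/48662) = -27411*(-48662/1452644519) = 1333874082/1452644519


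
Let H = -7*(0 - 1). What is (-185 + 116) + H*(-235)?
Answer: -1714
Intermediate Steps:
H = 7 (H = -7*(-1) = 7)
(-185 + 116) + H*(-235) = (-185 + 116) + 7*(-235) = -69 - 1645 = -1714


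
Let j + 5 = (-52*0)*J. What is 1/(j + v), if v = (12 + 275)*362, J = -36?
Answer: 1/103889 ≈ 9.6257e-6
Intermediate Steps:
v = 103894 (v = 287*362 = 103894)
j = -5 (j = -5 - 52*0*(-36) = -5 + 0*(-36) = -5 + 0 = -5)
1/(j + v) = 1/(-5 + 103894) = 1/103889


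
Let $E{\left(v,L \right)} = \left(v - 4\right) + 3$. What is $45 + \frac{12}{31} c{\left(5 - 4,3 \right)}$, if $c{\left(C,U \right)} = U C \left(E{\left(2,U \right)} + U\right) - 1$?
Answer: $\frac{1527}{31} \approx 49.258$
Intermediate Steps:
$E{\left(v,L \right)} = -1 + v$ ($E{\left(v,L \right)} = \left(-4 + v\right) + 3 = -1 + v$)
$c{\left(C,U \right)} = -1 + C U \left(1 + U\right)$ ($c{\left(C,U \right)} = U C \left(\left(-1 + 2\right) + U\right) - 1 = U C \left(1 + U\right) - 1 = C U \left(1 + U\right) - 1 = -1 + C U \left(1 + U\right)$)
$45 + \frac{12}{31} c{\left(5 - 4,3 \right)} = 45 + \frac{12}{31} \left(-1 + \left(5 - 4\right) 3 + \left(5 - 4\right) 3^{2}\right) = 45 + 12 \cdot \frac{1}{31} \left(-1 + \left(5 - 4\right) 3 + \left(5 - 4\right) 9\right) = 45 + \frac{12 \left(-1 + 1 \cdot 3 + 1 \cdot 9\right)}{31} = 45 + \frac{12 \left(-1 + 3 + 9\right)}{31} = 45 + \frac{12}{31} \cdot 11 = 45 + \frac{132}{31} = \frac{1527}{31}$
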